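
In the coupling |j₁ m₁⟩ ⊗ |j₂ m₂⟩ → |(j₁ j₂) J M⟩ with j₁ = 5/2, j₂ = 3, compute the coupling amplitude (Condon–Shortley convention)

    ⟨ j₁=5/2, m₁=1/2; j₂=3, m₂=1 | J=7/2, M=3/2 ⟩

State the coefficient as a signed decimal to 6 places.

√[8·2!3!4!/10! · 3!2!4!2!5!2!] = √(3072/35)
  +(−1)^0/∏(0,2,2,4,1,0)! = 1/96  (running 1/96)
  +(−1)^1/∏(1,1,1,3,2,1)! = -1/12  (running -7/96)
  +(−1)^2/∏(2,0,0,2,3,2)! = 1/48  (running -5/96)
⟨..|..⟩ = √(3072/35)·(-5/96) = -0.487950

−√(5/21) ≈ -0.487950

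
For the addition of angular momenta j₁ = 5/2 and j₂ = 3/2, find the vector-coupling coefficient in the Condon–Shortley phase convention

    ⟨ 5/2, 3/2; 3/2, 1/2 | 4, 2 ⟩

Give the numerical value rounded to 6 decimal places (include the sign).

+√(15/28) = +0.731925

j₁+j₂−J=0  J+j₁−j₂=5  J−j₁+j₂=3  j₁+j₂+J+1=9
(j₁±m₁, j₂±m₂, J±M) = (4,1,2,1,6,2)
P² = 8640/7
sum k=0..0:
  [0] +1/48 = 1/48
S = 1/48
C² = P²·S² = 15/28 ; C = +0.731925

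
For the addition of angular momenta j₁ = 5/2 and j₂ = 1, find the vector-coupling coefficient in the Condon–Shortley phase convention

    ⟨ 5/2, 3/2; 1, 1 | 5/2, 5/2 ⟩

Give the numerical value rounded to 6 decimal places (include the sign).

√[6·1!4!1!/7! · 4!1!2!0!5!0!] = √(1152/7)
  +(−1)^1/∏(1,0,0,1,4,0)! = -1/24  (running -1/24)
⟨..|..⟩ = √(1152/7)·(-1/24) = -0.534522

-0.534522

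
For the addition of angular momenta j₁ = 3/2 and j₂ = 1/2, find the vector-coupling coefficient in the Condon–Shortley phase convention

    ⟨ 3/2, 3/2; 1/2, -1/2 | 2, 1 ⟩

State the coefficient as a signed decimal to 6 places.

+√(1/4) ≈ +0.500000

j₁+j₂−J=0  J+j₁−j₂=3  J−j₁+j₂=1  j₁+j₂+J+1=5
(j₁±m₁, j₂±m₂, J±M) = (3,0,0,1,3,1)
P² = 9
sum k=0..0:
  [0] +1/6 = 1/6
S = 1/6
C² = P²·S² = 1/4 ; C = +0.500000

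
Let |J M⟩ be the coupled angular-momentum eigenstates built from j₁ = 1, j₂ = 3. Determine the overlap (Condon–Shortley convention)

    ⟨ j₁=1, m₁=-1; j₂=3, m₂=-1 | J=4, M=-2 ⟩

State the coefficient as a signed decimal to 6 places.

j₁+j₂−J=0  J+j₁−j₂=2  J−j₁+j₂=6  j₁+j₂+J+1=9
(j₁±m₁, j₂±m₂, J±M) = (0,2,2,4,2,6)
P² = 34560/7
sum k=0..0:
  [0] +1/96 = 1/96
S = 1/96
C² = P²·S² = 15/28 ; C = +0.731925

+√(15/28) = +0.731925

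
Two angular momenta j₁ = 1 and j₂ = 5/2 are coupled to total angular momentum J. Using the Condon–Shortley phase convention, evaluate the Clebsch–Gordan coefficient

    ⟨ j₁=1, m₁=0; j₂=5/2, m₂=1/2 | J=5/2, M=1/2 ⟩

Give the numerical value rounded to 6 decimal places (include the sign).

j₁+j₂−J=1  J+j₁−j₂=1  J−j₁+j₂=4  j₁+j₂+J+1=7
(j₁±m₁, j₂±m₂, J±M) = (1,1,3,2,3,2)
P² = 144/35
sum k=0..1:
  [0] +1/6 = 1/6
  [1] −1/4 = -1/4
S = -1/12
C² = P²·S² = 1/35 ; C = -0.169031

−√(1/35) ≈ -0.169031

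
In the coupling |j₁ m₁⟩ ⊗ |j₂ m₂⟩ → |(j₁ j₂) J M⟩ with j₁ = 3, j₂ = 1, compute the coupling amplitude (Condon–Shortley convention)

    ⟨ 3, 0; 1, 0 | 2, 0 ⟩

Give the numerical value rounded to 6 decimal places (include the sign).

-0.654654

triangle: 2!*4!*0!/7! = 48/5040
(j±m)!: 3!*3!*1!*1!*2!*2! = 144
prefactor² = (2J+1)*Δ*N² = 48/7
  k=1: −1/(1!*1!*2!*0!*2!*0!) = -1/4
Σ = -1/4  ⇒  CG² = 48/7*(-1/4)² = 3/7
CG = −√(3/7) = -0.654654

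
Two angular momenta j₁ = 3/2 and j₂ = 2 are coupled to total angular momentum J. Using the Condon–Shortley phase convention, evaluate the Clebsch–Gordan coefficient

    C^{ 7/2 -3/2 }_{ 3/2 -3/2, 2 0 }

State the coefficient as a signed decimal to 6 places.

triangle: 0!*3!*4!/8! = 144/40320
(j±m)!: 0!*3!*2!*2!*2!*5! = 5760
prefactor² = (2J+1)*Δ*N² = 1152/7
  k=0: +1/(0!*0!*3!*2!*0!*2!) = 1/24
Σ = 1/24  ⇒  CG² = 1152/7*1/24² = 2/7
CG = +√(2/7) = +0.534522

+√(2/7) = +0.534522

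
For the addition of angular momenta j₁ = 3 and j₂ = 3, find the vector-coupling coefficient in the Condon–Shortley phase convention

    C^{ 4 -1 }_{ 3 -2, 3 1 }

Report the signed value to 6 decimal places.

+√(16/77) = +0.455842

j₁+j₂−J=2  J+j₁−j₂=4  J−j₁+j₂=4  j₁+j₂+J+1=11
(j₁±m₁, j₂±m₂, J±M) = (1,5,4,2,3,5)
P² = 82944/77
sum k=1..2:
  [1] −1/144 = -1/144
  [2] +1/48 = 1/48
S = 1/72
C² = P²·S² = 16/77 ; C = +0.455842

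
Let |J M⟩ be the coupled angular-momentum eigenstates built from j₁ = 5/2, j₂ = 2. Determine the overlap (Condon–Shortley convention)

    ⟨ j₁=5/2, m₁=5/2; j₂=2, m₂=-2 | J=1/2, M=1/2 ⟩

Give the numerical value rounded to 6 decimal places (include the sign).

j₁+j₂−J=4  J+j₁−j₂=1  J−j₁+j₂=0  j₁+j₂+J+1=6
(j₁±m₁, j₂±m₂, J±M) = (5,0,0,4,1,0)
P² = 192
sum k=0..0:
  [0] +1/24 = 1/24
S = 1/24
C² = P²·S² = 1/3 ; C = +0.577350

+√(1/3) = +0.577350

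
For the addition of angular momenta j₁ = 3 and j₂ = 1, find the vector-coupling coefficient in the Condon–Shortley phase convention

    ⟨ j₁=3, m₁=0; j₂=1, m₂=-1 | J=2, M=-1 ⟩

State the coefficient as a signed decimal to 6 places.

+0.377964

√[5·2!4!0!/7! · 3!3!0!2!1!3!] = √(144/7)
  +(−1)^0/∏(0,2,3,0,1,0)! = 1/12  (running 1/12)
⟨..|..⟩ = √(144/7)·(1/12) = +0.377964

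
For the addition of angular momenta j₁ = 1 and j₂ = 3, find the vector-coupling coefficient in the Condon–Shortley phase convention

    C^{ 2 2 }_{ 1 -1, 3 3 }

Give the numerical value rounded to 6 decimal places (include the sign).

+√(5/7) ≈ +0.845154

triangle: 2!×0!×4!/7! = 48/5040
(j±m)!: 0!×2!×6!×0!×4!×0! = 34560
prefactor² = (2J+1)×Δ×N² = 11520/7
  k=2: +1/(2!×0!×0!×4!×0!×0!) = 1/48
Σ = 1/48  ⇒  CG² = 11520/7×1/48² = 5/7
CG = +√(5/7) = +0.845154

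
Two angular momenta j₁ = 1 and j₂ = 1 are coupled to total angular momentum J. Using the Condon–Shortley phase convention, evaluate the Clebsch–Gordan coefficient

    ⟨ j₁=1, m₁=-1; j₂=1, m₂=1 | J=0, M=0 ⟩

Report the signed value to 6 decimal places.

+√(1/3) = +0.577350

triangle: 2!*0!*0!/3! = 2/6
(j±m)!: 0!*2!*2!*0!*0!*0! = 4
prefactor² = (2J+1)*Δ*N² = 4/3
  k=2: +1/(2!*0!*0!*0!*0!*0!) = 1/2
Σ = 1/2  ⇒  CG² = 4/3*1/2² = 1/3
CG = +√(1/3) = +0.577350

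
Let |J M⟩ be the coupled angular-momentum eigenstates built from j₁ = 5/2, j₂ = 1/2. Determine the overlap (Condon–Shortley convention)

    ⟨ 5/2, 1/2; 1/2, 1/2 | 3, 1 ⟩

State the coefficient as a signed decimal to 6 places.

+√(2/3) ≈ +0.816497

triangle: 0!·5!·1!/7! = 120/5040
(j±m)!: 3!·2!·1!·0!·4!·2! = 576
prefactor² = (2J+1)·Δ·N² = 96
  k=0: +1/(0!·0!·2!·1!·3!·0!) = 1/12
Σ = 1/12  ⇒  CG² = 96·1/12² = 2/3
CG = +√(2/3) = +0.816497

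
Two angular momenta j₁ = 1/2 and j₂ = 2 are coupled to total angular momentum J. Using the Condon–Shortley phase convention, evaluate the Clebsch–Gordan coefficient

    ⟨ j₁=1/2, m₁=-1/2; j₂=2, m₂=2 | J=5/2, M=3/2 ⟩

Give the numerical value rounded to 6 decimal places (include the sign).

+√(1/5) ≈ +0.447214

j₁+j₂−J=0  J+j₁−j₂=1  J−j₁+j₂=4  j₁+j₂+J+1=6
(j₁±m₁, j₂±m₂, J±M) = (0,1,4,0,4,1)
P² = 576/5
sum k=0..0:
  [0] +1/24 = 1/24
S = 1/24
C² = P²·S² = 1/5 ; C = +0.447214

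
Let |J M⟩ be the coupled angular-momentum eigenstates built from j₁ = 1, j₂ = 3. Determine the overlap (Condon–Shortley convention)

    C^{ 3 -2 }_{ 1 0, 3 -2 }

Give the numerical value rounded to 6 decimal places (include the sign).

+√(1/3) ≈ +0.577350

j₁+j₂−J=1  J+j₁−j₂=1  J−j₁+j₂=5  j₁+j₂+J+1=8
(j₁±m₁, j₂±m₂, J±M) = (1,1,1,5,1,5)
P² = 300
sum k=0..1:
  [0] +1/24 = 1/24
  [1] −1/120 = -1/120
S = 1/30
C² = P²·S² = 1/3 ; C = +0.577350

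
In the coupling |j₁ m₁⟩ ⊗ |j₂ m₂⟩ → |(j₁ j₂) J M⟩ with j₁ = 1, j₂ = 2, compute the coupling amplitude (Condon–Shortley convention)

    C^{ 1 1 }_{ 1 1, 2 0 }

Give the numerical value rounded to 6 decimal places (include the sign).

+√(1/10) = +0.316228

√[3·2!0!2!/5! · 2!0!2!2!2!0!] = √(8/5)
  +(−1)^0/∏(0,2,0,2,0,0)! = 1/4  (running 1/4)
⟨..|..⟩ = √(8/5)·(1/4) = +0.316228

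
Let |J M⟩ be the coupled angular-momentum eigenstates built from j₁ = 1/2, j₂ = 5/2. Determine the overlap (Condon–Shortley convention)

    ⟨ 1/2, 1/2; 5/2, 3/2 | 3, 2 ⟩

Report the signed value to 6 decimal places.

+√(5/6) ≈ +0.912871

j₁+j₂−J=0  J+j₁−j₂=1  J−j₁+j₂=5  j₁+j₂+J+1=7
(j₁±m₁, j₂±m₂, J±M) = (1,0,4,1,5,1)
P² = 480
sum k=0..0:
  [0] +1/24 = 1/24
S = 1/24
C² = P²·S² = 5/6 ; C = +0.912871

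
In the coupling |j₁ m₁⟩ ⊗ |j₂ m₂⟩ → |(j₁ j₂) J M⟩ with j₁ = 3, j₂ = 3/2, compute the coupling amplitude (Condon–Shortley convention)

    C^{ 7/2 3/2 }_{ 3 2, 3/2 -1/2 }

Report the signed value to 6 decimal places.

+√(3/7) ≈ +0.654654

triangle: 1!×5!×2!/9! = 240/362880
(j±m)!: 5!×1!×1!×2!×5!×2! = 57600
prefactor² = (2J+1)×Δ×N² = 6400/21
  k=0: +1/(0!×1!×1!×1!×4!×1!) = 1/24
  k=1: −1/(1!×0!×0!×0!×5!×2!) = -1/240
Σ = 3/80  ⇒  CG² = 6400/21×3/80² = 3/7
CG = +√(3/7) = +0.654654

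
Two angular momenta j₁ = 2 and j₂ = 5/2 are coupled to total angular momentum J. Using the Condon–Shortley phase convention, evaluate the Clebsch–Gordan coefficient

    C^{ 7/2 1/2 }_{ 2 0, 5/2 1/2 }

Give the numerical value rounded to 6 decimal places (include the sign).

j₁+j₂−J=1  J+j₁−j₂=3  J−j₁+j₂=4  j₁+j₂+J+1=9
(j₁±m₁, j₂±m₂, J±M) = (2,2,3,2,4,3)
P² = 768/35
sum k=0..1:
  [0] +1/12 = 1/12
  [1] −1/8 = -1/8
S = -1/24
C² = P²·S² = 4/105 ; C = -0.195180

−√(4/105) ≈ -0.195180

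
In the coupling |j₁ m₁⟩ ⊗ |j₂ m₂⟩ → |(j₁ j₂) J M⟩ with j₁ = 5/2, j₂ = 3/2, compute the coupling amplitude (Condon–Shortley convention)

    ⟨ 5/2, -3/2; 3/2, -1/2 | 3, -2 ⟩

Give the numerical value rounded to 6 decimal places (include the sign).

-0.288675

√[7·1!4!2!/8! · 1!4!1!2!1!5!] = √(48)
  +(−1)^0/∏(0,1,4,1,0,1)! = 1/24  (running 1/24)
  +(−1)^1/∏(1,0,3,0,1,2)! = -1/12  (running -1/24)
⟨..|..⟩ = √(48)·(-1/24) = -0.288675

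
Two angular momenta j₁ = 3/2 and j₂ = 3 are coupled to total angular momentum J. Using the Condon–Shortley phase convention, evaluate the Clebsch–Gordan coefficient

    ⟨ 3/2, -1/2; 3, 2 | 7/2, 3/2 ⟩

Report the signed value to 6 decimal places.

√[8·1!2!5!/9! · 1!2!5!1!5!2!] = √(6400/21)
  +(−1)^0/∏(0,1,2,5,0,0)! = 1/240  (running 1/240)
  +(−1)^1/∏(1,0,1,4,1,1)! = -1/24  (running -3/80)
⟨..|..⟩ = √(6400/21)·(-3/80) = -0.654654

−√(3/7) ≈ -0.654654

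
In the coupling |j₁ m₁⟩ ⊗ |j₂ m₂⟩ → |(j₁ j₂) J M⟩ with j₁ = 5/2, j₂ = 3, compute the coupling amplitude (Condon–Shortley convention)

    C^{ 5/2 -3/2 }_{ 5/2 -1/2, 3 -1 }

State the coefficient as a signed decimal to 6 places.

√[6·3!2!3!/9! · 2!3!2!4!1!4!] = √(576/35)
  +(−1)^1/∏(1,2,2,1,0,2)! = -1/8  (running -1/8)
  +(−1)^2/∏(2,1,1,0,1,3)! = 1/12  (running -1/24)
⟨..|..⟩ = √(576/35)·(-1/24) = -0.169031

−√(1/35) = -0.169031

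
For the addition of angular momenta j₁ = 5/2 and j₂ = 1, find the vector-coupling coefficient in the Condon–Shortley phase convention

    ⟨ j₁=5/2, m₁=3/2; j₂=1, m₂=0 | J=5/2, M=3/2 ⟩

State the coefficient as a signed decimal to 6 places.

+0.507093

√[6·1!4!1!/7! · 4!1!1!1!4!1!] = √(576/35)
  +(−1)^0/∏(0,1,1,1,3,0)! = 1/6  (running 1/6)
  +(−1)^1/∏(1,0,0,0,4,1)! = -1/24  (running 1/8)
⟨..|..⟩ = √(576/35)·(1/8) = +0.507093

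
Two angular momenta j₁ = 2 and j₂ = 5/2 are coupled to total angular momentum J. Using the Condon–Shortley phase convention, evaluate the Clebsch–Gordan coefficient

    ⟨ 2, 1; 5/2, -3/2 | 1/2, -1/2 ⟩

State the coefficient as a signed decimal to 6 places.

−√(4/15) ≈ -0.516398

triangle: 4!·0!·1!/6! = 24/720
(j±m)!: 3!·1!·1!·4!·0!·1! = 144
prefactor² = (2J+1)·Δ·N² = 48/5
  k=1: −1/(1!·3!·0!·0!·0!·1!) = -1/6
Σ = -1/6  ⇒  CG² = 48/5·(-1/6)² = 4/15
CG = −√(4/15) = -0.516398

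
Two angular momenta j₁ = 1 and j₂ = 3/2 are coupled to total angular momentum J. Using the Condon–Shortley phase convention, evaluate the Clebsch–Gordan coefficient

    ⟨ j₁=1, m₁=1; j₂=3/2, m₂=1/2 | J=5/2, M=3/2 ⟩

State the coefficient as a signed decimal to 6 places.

j₁+j₂−J=0  J+j₁−j₂=2  J−j₁+j₂=3  j₁+j₂+J+1=6
(j₁±m₁, j₂±m₂, J±M) = (2,0,2,1,4,1)
P² = 48/5
sum k=0..0:
  [0] +1/4 = 1/4
S = 1/4
C² = P²·S² = 3/5 ; C = +0.774597

+√(3/5) = +0.774597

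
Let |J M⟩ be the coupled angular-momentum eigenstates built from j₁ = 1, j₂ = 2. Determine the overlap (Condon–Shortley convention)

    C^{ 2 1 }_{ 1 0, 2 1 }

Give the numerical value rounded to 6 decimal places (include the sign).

triangle: 1!×1!×3!/6! = 6/720
(j±m)!: 1!×1!×3!×1!×3!×1! = 36
prefactor² = (2J+1)×Δ×N² = 3/2
  k=0: +1/(0!×1!×1!×3!×0!×0!) = 1/6
  k=1: −1/(1!×0!×0!×2!×1!×1!) = -1/2
Σ = -1/3  ⇒  CG² = 3/2×(-1/3)² = 1/6
CG = −√(1/6) = -0.408248

−√(1/6) = -0.408248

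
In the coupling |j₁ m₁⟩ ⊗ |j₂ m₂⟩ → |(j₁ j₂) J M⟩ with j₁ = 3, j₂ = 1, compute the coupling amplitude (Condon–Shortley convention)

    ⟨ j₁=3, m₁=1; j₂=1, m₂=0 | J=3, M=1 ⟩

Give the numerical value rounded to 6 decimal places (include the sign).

+0.288675  (= +√(1/12))

j₁+j₂−J=1  J+j₁−j₂=5  J−j₁+j₂=1  j₁+j₂+J+1=8
(j₁±m₁, j₂±m₂, J±M) = (4,2,1,1,4,2)
P² = 48
sum k=0..1:
  [0] +1/12 = 1/12
  [1] −1/24 = -1/24
S = 1/24
C² = P²·S² = 1/12 ; C = +0.288675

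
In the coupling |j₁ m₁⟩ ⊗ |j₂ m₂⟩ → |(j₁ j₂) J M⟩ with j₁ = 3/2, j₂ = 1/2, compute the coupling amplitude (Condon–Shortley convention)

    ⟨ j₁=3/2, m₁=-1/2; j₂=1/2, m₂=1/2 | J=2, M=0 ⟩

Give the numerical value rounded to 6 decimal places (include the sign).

j₁+j₂−J=0  J+j₁−j₂=3  J−j₁+j₂=1  j₁+j₂+J+1=5
(j₁±m₁, j₂±m₂, J±M) = (1,2,1,0,2,2)
P² = 2
sum k=0..0:
  [0] +1/2 = 1/2
S = 1/2
C² = P²·S² = 1/2 ; C = +0.707107

+0.707107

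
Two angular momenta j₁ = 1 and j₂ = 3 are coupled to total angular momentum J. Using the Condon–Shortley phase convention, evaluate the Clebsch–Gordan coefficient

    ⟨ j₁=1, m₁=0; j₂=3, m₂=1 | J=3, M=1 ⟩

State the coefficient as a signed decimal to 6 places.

−√(1/12) = -0.288675

triangle: 1!×1!×5!/8! = 120/40320
(j±m)!: 1!×1!×4!×2!×4!×2! = 2304
prefactor² = (2J+1)×Δ×N² = 48
  k=0: +1/(0!×1!×1!×4!×0!×1!) = 1/24
  k=1: −1/(1!×0!×0!×3!×1!×2!) = -1/12
Σ = -1/24  ⇒  CG² = 48×(-1/24)² = 1/12
CG = −√(1/12) = -0.288675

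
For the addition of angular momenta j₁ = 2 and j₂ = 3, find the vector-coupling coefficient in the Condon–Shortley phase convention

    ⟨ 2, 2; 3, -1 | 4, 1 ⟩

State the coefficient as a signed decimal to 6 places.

+0.534522  (= +√(2/7))

√[9·1!3!5!/10! · 4!0!2!4!5!3!] = √(10368/7)
  +(−1)^0/∏(0,1,0,2,3,3)! = 1/72  (running 1/72)
⟨..|..⟩ = √(10368/7)·(1/72) = +0.534522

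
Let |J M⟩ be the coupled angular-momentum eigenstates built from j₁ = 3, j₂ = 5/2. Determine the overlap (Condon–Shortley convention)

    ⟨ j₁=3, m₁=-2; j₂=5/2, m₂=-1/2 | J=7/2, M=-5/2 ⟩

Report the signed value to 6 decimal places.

-0.178174  (= −√(2/63))

triangle: 2!·4!·3!/10! = 288/3628800
(j±m)!: 1!·5!·2!·3!·1!·6! = 1036800
prefactor² = (2J+1)·Δ·N² = 4608/7
  k=1: −1/(1!·1!·4!·1!·0!·2!) = -1/48
  k=2: +1/(2!·0!·3!·0!·1!·3!) = 1/72
Σ = -1/144  ⇒  CG² = 4608/7·(-1/144)² = 2/63
CG = −√(2/63) = -0.178174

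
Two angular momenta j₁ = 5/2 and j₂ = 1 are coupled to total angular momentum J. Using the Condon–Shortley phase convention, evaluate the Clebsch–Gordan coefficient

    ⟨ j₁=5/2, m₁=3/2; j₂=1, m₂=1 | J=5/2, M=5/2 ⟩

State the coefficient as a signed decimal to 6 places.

√[6·1!4!1!/7! · 4!1!2!0!5!0!] = √(1152/7)
  +(−1)^1/∏(1,0,0,1,4,0)! = -1/24  (running -1/24)
⟨..|..⟩ = √(1152/7)·(-1/24) = -0.534522

−√(2/7) ≈ -0.534522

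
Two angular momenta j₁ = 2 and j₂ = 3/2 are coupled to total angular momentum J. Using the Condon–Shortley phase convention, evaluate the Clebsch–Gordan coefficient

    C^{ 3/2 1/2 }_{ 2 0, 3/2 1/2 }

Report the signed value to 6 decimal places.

triangle: 2!*2!*1!/6! = 4/720
(j±m)!: 2!*2!*2!*1!*2!*1! = 16
prefactor² = (2J+1)*Δ*N² = 16/45
  k=1: −1/(1!*1!*1!*1!*1!*0!) = -1
  k=2: +1/(2!*0!*0!*0!*2!*1!) = 1/4
Σ = -3/4  ⇒  CG² = 16/45*(-3/4)² = 1/5
CG = −√(1/5) = -0.447214

-0.447214  (= −√(1/5))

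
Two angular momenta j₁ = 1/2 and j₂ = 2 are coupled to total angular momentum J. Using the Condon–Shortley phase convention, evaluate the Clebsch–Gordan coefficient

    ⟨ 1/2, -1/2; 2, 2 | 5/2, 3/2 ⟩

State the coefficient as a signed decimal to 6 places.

+√(1/5) = +0.447214

triangle: 0!*1!*4!/6! = 24/720
(j±m)!: 0!*1!*4!*0!*4!*1! = 576
prefactor² = (2J+1)*Δ*N² = 576/5
  k=0: +1/(0!*0!*1!*4!*0!*0!) = 1/24
Σ = 1/24  ⇒  CG² = 576/5*1/24² = 1/5
CG = +√(1/5) = +0.447214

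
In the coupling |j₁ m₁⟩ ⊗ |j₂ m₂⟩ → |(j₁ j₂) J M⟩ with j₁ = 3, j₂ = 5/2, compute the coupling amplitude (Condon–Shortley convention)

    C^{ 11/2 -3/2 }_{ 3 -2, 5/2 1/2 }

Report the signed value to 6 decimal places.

+√(2/11) = +0.426401

j₁+j₂−J=0  J+j₁−j₂=6  J−j₁+j₂=5  j₁+j₂+J+1=12
(j₁±m₁, j₂±m₂, J±M) = (1,5,3,2,4,7)
P² = 4147200/11
sum k=0..0:
  [0] +1/1440 = 1/1440
S = 1/1440
C² = P²·S² = 2/11 ; C = +0.426401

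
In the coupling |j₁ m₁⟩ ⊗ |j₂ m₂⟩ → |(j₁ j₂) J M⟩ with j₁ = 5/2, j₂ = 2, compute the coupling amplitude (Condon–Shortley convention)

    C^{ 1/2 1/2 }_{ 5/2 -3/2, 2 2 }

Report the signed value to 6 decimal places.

+0.258199

√[2·4!1!0!/6! · 1!4!4!0!1!0!] = √(192/5)
  +(−1)^4/∏(4,0,0,0,1,0)! = 1/24  (running 1/24)
⟨..|..⟩ = √(192/5)·(1/24) = +0.258199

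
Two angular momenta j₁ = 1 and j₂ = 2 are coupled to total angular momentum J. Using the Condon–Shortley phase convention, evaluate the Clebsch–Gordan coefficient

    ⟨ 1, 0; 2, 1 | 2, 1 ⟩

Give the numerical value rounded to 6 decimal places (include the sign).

−√(1/6) = -0.408248

√[5·1!1!3!/6! · 1!1!3!1!3!1!] = √(3/2)
  +(−1)^0/∏(0,1,1,3,0,0)! = 1/6  (running 1/6)
  +(−1)^1/∏(1,0,0,2,1,1)! = -1/2  (running -1/3)
⟨..|..⟩ = √(3/2)·(-1/3) = -0.408248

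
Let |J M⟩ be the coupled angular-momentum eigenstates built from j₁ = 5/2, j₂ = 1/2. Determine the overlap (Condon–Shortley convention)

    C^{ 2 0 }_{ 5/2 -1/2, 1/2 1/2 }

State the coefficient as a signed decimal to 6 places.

j₁+j₂−J=1  J+j₁−j₂=4  J−j₁+j₂=0  j₁+j₂+J+1=6
(j₁±m₁, j₂±m₂, J±M) = (2,3,1,0,2,2)
P² = 8
sum k=1..1:
  [1] −1/4 = -1/4
S = -1/4
C² = P²·S² = 1/2 ; C = -0.707107

-0.707107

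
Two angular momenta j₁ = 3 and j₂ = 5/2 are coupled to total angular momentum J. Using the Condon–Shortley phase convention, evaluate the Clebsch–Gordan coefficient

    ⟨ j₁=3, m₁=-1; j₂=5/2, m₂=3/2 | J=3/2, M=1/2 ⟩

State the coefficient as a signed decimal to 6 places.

−√(7/30) = -0.483046

√[4·4!2!1!/8! · 2!4!4!1!2!1!] = √(384/35)
  +(−1)^3/∏(3,1,1,1,1,0)! = -1/6  (running -1/6)
  +(−1)^4/∏(4,0,0,0,2,1)! = 1/48  (running -7/48)
⟨..|..⟩ = √(384/35)·(-7/48) = -0.483046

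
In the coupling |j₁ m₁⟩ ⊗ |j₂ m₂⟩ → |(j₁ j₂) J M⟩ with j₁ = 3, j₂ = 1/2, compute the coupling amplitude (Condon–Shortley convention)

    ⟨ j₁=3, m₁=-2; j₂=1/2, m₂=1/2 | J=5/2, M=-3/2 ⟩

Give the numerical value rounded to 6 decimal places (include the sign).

triangle: 1!*5!*0!/7! = 120/5040
(j±m)!: 1!*5!*1!*0!*1!*4! = 2880
prefactor² = (2J+1)*Δ*N² = 2880/7
  k=1: −1/(1!*0!*4!*0!*1!*0!) = -1/24
Σ = -1/24  ⇒  CG² = 2880/7*(-1/24)² = 5/7
CG = −√(5/7) = -0.845154

−√(5/7) = -0.845154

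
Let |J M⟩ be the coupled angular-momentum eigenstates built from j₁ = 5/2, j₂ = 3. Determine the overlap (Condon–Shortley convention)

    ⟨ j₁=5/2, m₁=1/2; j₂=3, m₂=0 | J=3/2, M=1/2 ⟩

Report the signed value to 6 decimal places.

triangle: 4!×1!×2!/8! = 48/40320
(j±m)!: 3!×2!×3!×3!×2!×1! = 864
prefactor² = (2J+1)×Δ×N² = 144/35
  k=1: −1/(1!×3!×1!×2!×0!×0!) = -1/12
  k=2: +1/(2!×2!×0!×1!×1!×1!) = 1/4
Σ = 1/6  ⇒  CG² = 144/35×1/6² = 4/35
CG = +√(4/35) = +0.338062

+√(4/35) = +0.338062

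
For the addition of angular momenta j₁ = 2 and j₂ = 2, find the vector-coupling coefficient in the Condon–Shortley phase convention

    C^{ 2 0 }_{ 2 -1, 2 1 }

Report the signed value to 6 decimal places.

triangle: 2!*2!*2!/7! = 8/5040
(j±m)!: 1!*3!*3!*1!*2!*2! = 144
prefactor² = (2J+1)*Δ*N² = 8/7
  k=1: −1/(1!*1!*2!*2!*0!*0!) = -1/4
  k=2: +1/(2!*0!*1!*1!*1!*1!) = 1/2
Σ = 1/4  ⇒  CG² = 8/7*1/4² = 1/14
CG = +√(1/14) = +0.267261

+0.267261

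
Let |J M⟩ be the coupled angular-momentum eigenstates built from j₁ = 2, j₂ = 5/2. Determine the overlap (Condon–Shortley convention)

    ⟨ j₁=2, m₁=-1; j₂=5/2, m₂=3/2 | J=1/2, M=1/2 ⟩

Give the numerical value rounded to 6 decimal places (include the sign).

−√(4/15) = -0.516398

triangle: 4!*0!*1!/6! = 24/720
(j±m)!: 1!*3!*4!*1!*1!*0! = 144
prefactor² = (2J+1)*Δ*N² = 48/5
  k=3: −1/(3!*1!*0!*1!*0!*0!) = -1/6
Σ = -1/6  ⇒  CG² = 48/5*(-1/6)² = 4/15
CG = −√(4/15) = -0.516398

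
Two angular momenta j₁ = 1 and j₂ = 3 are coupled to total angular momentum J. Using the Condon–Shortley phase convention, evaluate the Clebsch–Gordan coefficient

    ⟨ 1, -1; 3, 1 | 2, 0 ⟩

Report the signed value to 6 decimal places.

+0.534522

j₁+j₂−J=2  J+j₁−j₂=0  J−j₁+j₂=4  j₁+j₂+J+1=7
(j₁±m₁, j₂±m₂, J±M) = (0,2,4,2,2,2)
P² = 128/7
sum k=2..2:
  [2] +1/8 = 1/8
S = 1/8
C² = P²·S² = 2/7 ; C = +0.534522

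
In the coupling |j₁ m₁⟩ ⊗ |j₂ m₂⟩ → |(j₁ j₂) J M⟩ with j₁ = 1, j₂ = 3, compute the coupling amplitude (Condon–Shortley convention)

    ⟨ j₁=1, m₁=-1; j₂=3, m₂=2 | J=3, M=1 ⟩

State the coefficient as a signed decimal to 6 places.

-0.645497

j₁+j₂−J=1  J+j₁−j₂=1  J−j₁+j₂=5  j₁+j₂+J+1=8
(j₁±m₁, j₂±m₂, J±M) = (0,2,5,1,4,2)
P² = 240
sum k=1..1:
  [1] −1/24 = -1/24
S = -1/24
C² = P²·S² = 5/12 ; C = -0.645497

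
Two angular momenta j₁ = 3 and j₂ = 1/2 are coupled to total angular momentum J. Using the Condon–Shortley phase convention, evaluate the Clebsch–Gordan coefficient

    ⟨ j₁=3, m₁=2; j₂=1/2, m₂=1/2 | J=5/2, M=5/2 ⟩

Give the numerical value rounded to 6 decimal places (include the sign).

−√(1/7) = -0.377964

√[6·1!5!0!/7! · 5!1!1!0!5!0!] = √(14400/7)
  +(−1)^1/∏(1,0,0,0,5,0)! = -1/120  (running -1/120)
⟨..|..⟩ = √(14400/7)·(-1/120) = -0.377964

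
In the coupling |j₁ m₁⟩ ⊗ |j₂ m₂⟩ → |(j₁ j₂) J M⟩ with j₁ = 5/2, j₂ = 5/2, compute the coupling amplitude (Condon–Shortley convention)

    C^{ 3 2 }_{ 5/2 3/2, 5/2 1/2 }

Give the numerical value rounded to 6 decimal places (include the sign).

-0.288675  (= −√(1/12))

triangle: 2!·3!·3!/9! = 72/362880
(j±m)!: 4!·1!·3!·2!·5!·1! = 34560
prefactor² = (2J+1)·Δ·N² = 48
  k=0: +1/(0!·2!·1!·3!·2!·0!) = 1/24
  k=1: −1/(1!·1!·0!·2!·3!·1!) = -1/12
Σ = -1/24  ⇒  CG² = 48·(-1/24)² = 1/12
CG = −√(1/12) = -0.288675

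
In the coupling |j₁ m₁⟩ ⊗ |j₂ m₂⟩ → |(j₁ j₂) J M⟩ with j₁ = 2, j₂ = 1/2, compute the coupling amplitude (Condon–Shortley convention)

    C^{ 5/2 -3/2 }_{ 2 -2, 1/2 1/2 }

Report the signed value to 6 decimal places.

√[6·0!4!1!/6! · 0!4!1!0!1!4!] = √(576/5)
  +(−1)^0/∏(0,0,4,1,0,0)! = 1/24  (running 1/24)
⟨..|..⟩ = √(576/5)·(1/24) = +0.447214

+0.447214  (= +√(1/5))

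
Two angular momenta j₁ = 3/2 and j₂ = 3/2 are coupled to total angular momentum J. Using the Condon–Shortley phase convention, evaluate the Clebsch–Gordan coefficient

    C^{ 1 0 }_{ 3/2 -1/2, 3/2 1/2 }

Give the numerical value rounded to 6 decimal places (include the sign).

j₁+j₂−J=2  J+j₁−j₂=1  J−j₁+j₂=1  j₁+j₂+J+1=5
(j₁±m₁, j₂±m₂, J±M) = (1,2,2,1,1,1)
P² = 1/5
sum k=1..2:
  [1] −1/1 = -1
  [2] +1/2 = 1/2
S = -1/2
C² = P²·S² = 1/20 ; C = -0.223607

−√(1/20) ≈ -0.223607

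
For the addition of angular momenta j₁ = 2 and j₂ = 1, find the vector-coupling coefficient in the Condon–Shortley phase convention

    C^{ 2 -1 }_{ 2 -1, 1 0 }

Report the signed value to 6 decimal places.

-0.408248

√[5·1!3!1!/6! · 1!3!1!1!1!3!] = √(3/2)
  +(−1)^0/∏(0,1,3,1,0,0)! = 1/6  (running 1/6)
  +(−1)^1/∏(1,0,2,0,1,1)! = -1/2  (running -1/3)
⟨..|..⟩ = √(3/2)·(-1/3) = -0.408248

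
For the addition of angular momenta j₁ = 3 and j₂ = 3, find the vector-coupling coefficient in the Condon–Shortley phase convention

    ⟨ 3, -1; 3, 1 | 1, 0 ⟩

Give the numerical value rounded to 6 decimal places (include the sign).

√[3·5!1!1!/8! · 2!4!4!2!1!1!] = √(144/7)
  +(−1)^3/∏(3,2,1,1,0,0)! = -1/12  (running -1/12)
  +(−1)^4/∏(4,1,0,0,1,1)! = 1/24  (running -1/24)
⟨..|..⟩ = √(144/7)·(-1/24) = -0.188982

−√(1/28) ≈ -0.188982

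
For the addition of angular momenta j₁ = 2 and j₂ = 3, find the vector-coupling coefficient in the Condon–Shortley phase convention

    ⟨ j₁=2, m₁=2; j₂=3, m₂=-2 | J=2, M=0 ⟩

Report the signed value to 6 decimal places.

+0.597614

√[5·3!1!3!/8! · 4!0!1!5!2!2!] = √(360/7)
  +(−1)^0/∏(0,3,0,1,1,2)! = 1/12  (running 1/12)
⟨..|..⟩ = √(360/7)·(1/12) = +0.597614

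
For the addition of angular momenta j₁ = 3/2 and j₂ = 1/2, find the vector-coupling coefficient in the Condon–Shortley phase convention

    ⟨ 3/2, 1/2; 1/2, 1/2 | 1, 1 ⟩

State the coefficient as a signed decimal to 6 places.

j₁+j₂−J=1  J+j₁−j₂=2  J−j₁+j₂=0  j₁+j₂+J+1=4
(j₁±m₁, j₂±m₂, J±M) = (2,1,1,0,2,0)
P² = 1
sum k=1..1:
  [1] −1/2 = -1/2
S = -1/2
C² = P²·S² = 1/4 ; C = -0.500000

-0.500000  (= −√(1/4))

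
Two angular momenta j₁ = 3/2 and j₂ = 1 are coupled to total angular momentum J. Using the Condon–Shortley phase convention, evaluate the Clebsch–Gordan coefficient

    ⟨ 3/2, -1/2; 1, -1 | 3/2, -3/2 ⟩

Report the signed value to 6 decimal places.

√[4·1!2!1!/5! · 1!2!0!2!0!3!] = √(8/5)
  +(−1)^0/∏(0,1,2,0,0,1)! = 1/2  (running 1/2)
⟨..|..⟩ = √(8/5)·(1/2) = +0.632456

+0.632456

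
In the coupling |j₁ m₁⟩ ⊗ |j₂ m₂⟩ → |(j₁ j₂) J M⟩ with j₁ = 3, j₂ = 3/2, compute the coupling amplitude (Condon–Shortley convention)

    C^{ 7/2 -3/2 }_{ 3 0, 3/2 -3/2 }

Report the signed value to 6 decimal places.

j₁+j₂−J=1  J+j₁−j₂=5  J−j₁+j₂=2  j₁+j₂+J+1=9
(j₁±m₁, j₂±m₂, J±M) = (3,3,0,3,2,5)
P² = 1920/7
sum k=0..0:
  [0] +1/24 = 1/24
S = 1/24
C² = P²·S² = 10/21 ; C = +0.690066

+0.690066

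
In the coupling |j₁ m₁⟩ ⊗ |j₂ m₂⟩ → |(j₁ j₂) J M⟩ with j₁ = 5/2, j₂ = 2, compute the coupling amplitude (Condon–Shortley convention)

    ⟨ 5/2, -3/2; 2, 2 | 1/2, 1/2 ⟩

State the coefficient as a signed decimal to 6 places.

+0.258199  (= +√(1/15))

√[2·4!1!0!/6! · 1!4!4!0!1!0!] = √(192/5)
  +(−1)^4/∏(4,0,0,0,1,0)! = 1/24  (running 1/24)
⟨..|..⟩ = √(192/5)·(1/24) = +0.258199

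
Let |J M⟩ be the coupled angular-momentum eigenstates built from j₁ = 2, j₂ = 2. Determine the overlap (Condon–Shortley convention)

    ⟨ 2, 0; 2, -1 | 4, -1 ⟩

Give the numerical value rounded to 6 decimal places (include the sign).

√[9·0!4!4!/9! · 2!2!1!3!3!5!] = √(1728/7)
  +(−1)^0/∏(0,0,2,1,2,3)! = 1/24  (running 1/24)
⟨..|..⟩ = √(1728/7)·(1/24) = +0.654654

+√(3/7) ≈ +0.654654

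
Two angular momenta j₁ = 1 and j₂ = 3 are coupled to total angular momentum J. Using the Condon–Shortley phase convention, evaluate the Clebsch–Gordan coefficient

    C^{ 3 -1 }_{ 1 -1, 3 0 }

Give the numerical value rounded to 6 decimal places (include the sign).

√[7·1!1!5!/8! · 0!2!3!3!2!4!] = √(72)
  +(−1)^1/∏(1,0,1,2,0,3)! = -1/12  (running -1/12)
⟨..|..⟩ = √(72)·(-1/12) = -0.707107

−√(1/2) ≈ -0.707107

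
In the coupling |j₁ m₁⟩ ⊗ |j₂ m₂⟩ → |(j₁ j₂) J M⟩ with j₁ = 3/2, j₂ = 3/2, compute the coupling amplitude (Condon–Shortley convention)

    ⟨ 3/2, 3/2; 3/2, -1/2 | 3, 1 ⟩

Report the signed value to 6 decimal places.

+√(1/5) = +0.447214

j₁+j₂−J=0  J+j₁−j₂=3  J−j₁+j₂=3  j₁+j₂+J+1=7
(j₁±m₁, j₂±m₂, J±M) = (3,0,1,2,4,2)
P² = 144/5
sum k=0..0:
  [0] +1/12 = 1/12
S = 1/12
C² = P²·S² = 1/5 ; C = +0.447214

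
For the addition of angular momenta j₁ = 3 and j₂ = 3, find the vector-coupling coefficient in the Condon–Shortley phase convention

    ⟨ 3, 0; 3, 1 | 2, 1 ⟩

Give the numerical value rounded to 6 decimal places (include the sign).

j₁+j₂−J=4  J+j₁−j₂=2  J−j₁+j₂=2  j₁+j₂+J+1=9
(j₁±m₁, j₂±m₂, J±M) = (3,3,4,2,3,1)
P² = 96/7
sum k=2..3:
  [2] +1/8 = 1/8
  [3] −1/12 = -1/12
S = 1/24
C² = P²·S² = 1/42 ; C = +0.154303

+√(1/42) ≈ +0.154303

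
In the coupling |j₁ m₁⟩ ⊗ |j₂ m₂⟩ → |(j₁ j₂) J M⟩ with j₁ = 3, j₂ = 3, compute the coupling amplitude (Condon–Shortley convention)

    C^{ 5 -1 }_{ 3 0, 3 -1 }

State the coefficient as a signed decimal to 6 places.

+0.345033

√[11·1!5!5!/12! · 3!3!2!4!4!6!] = √(69120/7)
  +(−1)^0/∏(0,1,3,2,2,3)! = 1/144  (running 1/144)
  +(−1)^1/∏(1,0,2,1,3,4)! = -1/288  (running 1/288)
⟨..|..⟩ = √(69120/7)·(1/288) = +0.345033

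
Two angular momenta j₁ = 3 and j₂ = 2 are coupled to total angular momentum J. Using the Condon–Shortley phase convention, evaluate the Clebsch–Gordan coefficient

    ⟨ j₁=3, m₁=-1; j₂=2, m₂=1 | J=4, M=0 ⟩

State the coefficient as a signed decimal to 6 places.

−√(5/14) = -0.597614

j₁+j₂−J=1  J+j₁−j₂=5  J−j₁+j₂=3  j₁+j₂+J+1=10
(j₁±m₁, j₂±m₂, J±M) = (2,4,3,1,4,4)
P² = 10368/35
sum k=0..1:
  [0] +1/144 = 1/144
  [1] −1/24 = -1/24
S = -5/144
C² = P²·S² = 5/14 ; C = -0.597614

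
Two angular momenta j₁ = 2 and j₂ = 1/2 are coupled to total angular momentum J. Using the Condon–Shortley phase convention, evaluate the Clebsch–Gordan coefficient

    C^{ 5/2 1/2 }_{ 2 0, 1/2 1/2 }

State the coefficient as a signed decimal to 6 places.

j₁+j₂−J=0  J+j₁−j₂=4  J−j₁+j₂=1  j₁+j₂+J+1=6
(j₁±m₁, j₂±m₂, J±M) = (2,2,1,0,3,2)
P² = 48/5
sum k=0..0:
  [0] +1/4 = 1/4
S = 1/4
C² = P²·S² = 3/5 ; C = +0.774597

+0.774597  (= +√(3/5))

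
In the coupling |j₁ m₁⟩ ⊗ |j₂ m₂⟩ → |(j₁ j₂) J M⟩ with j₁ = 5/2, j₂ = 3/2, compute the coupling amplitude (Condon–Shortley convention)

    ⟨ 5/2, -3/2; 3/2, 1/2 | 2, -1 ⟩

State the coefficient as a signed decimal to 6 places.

+0.154303

triangle: 2!·3!·1!/7! = 12/5040
(j±m)!: 1!·4!·2!·1!·1!·3! = 288
prefactor² = (2J+1)·Δ·N² = 24/7
  k=1: −1/(1!·1!·3!·1!·0!·0!) = -1/6
  k=2: +1/(2!·0!·2!·0!·1!·1!) = 1/4
Σ = 1/12  ⇒  CG² = 24/7·1/12² = 1/42
CG = +√(1/42) = +0.154303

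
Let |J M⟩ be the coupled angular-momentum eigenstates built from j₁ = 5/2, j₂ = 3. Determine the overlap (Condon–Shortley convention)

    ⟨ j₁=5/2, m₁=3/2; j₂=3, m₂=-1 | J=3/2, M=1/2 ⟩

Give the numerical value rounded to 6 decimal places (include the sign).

j₁+j₂−J=4  J+j₁−j₂=1  J−j₁+j₂=2  j₁+j₂+J+1=8
(j₁±m₁, j₂±m₂, J±M) = (4,1,2,4,2,1)
P² = 384/35
sum k=0..1:
  [0] +1/48 = 1/48
  [1] −1/6 = -1/6
S = -7/48
C² = P²·S² = 7/30 ; C = -0.483046

-0.483046  (= −√(7/30))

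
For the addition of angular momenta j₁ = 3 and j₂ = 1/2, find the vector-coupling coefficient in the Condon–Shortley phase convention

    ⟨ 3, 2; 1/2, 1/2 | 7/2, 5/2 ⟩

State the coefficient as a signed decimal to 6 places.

+0.925820

triangle: 0!·6!·1!/8! = 720/40320
(j±m)!: 5!·1!·1!·0!·6!·1! = 86400
prefactor² = (2J+1)·Δ·N² = 86400/7
  k=0: +1/(0!·0!·1!·1!·5!·0!) = 1/120
Σ = 1/120  ⇒  CG² = 86400/7·1/120² = 6/7
CG = +√(6/7) = +0.925820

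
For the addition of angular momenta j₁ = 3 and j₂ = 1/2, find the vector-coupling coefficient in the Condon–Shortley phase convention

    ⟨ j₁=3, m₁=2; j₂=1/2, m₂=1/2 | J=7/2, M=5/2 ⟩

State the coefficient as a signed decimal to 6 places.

+√(6/7) ≈ +0.925820

√[8·0!6!1!/8! · 5!1!1!0!6!1!] = √(86400/7)
  +(−1)^0/∏(0,0,1,1,5,0)! = 1/120  (running 1/120)
⟨..|..⟩ = √(86400/7)·(1/120) = +0.925820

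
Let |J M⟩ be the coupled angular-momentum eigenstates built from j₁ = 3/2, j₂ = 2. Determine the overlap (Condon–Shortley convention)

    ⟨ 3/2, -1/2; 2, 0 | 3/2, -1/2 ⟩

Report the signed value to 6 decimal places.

triangle: 2!*1!*2!/6! = 4/720
(j±m)!: 1!*2!*2!*2!*1!*2! = 16
prefactor² = (2J+1)*Δ*N² = 16/45
  k=1: −1/(1!*1!*1!*1!*0!*1!) = -1
  k=2: +1/(2!*0!*0!*0!*1!*2!) = 1/4
Σ = -3/4  ⇒  CG² = 16/45*(-3/4)² = 1/5
CG = −√(1/5) = -0.447214

−√(1/5) = -0.447214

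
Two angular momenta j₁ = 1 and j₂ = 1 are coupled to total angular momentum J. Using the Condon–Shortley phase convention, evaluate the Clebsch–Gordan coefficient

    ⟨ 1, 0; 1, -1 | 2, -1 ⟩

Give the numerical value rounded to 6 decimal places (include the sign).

√[5·0!2!2!/5! · 1!1!0!2!1!3!] = √(2)
  +(−1)^0/∏(0,0,1,0,1,2)! = 1/2  (running 1/2)
⟨..|..⟩ = √(2)·(1/2) = +0.707107

+0.707107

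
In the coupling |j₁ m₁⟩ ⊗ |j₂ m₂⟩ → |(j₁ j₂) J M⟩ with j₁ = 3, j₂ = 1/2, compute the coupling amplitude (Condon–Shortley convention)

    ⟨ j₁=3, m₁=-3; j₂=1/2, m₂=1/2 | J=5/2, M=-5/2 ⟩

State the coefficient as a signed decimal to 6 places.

√[6·1!5!0!/7! · 0!6!1!0!0!5!] = √(86400/7)
  +(−1)^1/∏(1,0,5,0,0,0)! = -1/120  (running -1/120)
⟨..|..⟩ = √(86400/7)·(-1/120) = -0.925820

-0.925820  (= −√(6/7))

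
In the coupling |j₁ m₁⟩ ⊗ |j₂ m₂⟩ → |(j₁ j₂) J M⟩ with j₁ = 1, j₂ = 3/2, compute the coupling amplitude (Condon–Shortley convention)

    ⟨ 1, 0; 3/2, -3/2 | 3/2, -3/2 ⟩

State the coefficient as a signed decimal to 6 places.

√[4·1!1!2!/5! · 1!1!0!3!0!3!] = √(12/5)
  +(−1)^0/∏(0,1,1,0,0,2)! = 1/2  (running 1/2)
⟨..|..⟩ = √(12/5)·(1/2) = +0.774597

+0.774597  (= +√(3/5))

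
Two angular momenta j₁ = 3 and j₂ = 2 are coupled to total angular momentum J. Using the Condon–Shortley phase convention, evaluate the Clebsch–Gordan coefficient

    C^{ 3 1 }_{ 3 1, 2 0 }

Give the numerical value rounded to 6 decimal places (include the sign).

j₁+j₂−J=2  J+j₁−j₂=4  J−j₁+j₂=2  j₁+j₂+J+1=9
(j₁±m₁, j₂±m₂, J±M) = (4,2,2,2,4,2)
P² = 256/15
sum k=0..2:
  [0] +1/16 = 1/16
  [1] −1/6 = -1/6
  [2] +1/96 = 1/96
S = -3/32
C² = P²·S² = 3/20 ; C = -0.387298

−√(3/20) = -0.387298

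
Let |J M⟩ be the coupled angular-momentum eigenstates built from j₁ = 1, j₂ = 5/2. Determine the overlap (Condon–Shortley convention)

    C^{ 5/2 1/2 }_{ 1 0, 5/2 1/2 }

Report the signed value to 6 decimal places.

j₁+j₂−J=1  J+j₁−j₂=1  J−j₁+j₂=4  j₁+j₂+J+1=7
(j₁±m₁, j₂±m₂, J±M) = (1,1,3,2,3,2)
P² = 144/35
sum k=0..1:
  [0] +1/6 = 1/6
  [1] −1/4 = -1/4
S = -1/12
C² = P²·S² = 1/35 ; C = -0.169031

-0.169031  (= −√(1/35))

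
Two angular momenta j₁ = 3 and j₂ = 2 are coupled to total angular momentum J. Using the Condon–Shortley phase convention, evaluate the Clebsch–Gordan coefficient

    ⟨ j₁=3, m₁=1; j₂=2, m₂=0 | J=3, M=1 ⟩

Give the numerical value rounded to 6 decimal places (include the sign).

triangle: 2!*4!*2!/9! = 96/362880
(j±m)!: 4!*2!*2!*2!*4!*2! = 9216
prefactor² = (2J+1)*Δ*N² = 256/15
  k=0: +1/(0!*2!*2!*2!*2!*0!) = 1/16
  k=1: −1/(1!*1!*1!*1!*3!*1!) = -1/6
  k=2: +1/(2!*0!*0!*0!*4!*2!) = 1/96
Σ = -3/32  ⇒  CG² = 256/15*(-3/32)² = 3/20
CG = −√(3/20) = -0.387298

-0.387298  (= −√(3/20))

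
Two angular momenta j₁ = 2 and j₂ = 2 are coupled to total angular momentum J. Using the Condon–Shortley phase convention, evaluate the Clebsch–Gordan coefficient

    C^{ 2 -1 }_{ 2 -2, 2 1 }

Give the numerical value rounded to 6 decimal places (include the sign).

+√(3/7) = +0.654654

triangle: 2!·2!·2!/7! = 8/5040
(j±m)!: 0!·4!·3!·1!·1!·3! = 864
prefactor² = (2J+1)·Δ·N² = 48/7
  k=2: +1/(2!·0!·2!·1!·0!·1!) = 1/4
Σ = 1/4  ⇒  CG² = 48/7·1/4² = 3/7
CG = +√(3/7) = +0.654654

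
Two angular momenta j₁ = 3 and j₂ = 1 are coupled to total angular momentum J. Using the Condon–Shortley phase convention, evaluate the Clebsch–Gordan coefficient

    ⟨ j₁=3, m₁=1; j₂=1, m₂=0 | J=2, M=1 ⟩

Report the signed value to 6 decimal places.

√[5·2!4!0!/7! · 4!2!1!1!3!1!] = √(96/7)
  +(−1)^1/∏(1,1,1,0,3,0)! = -1/6  (running -1/6)
⟨..|..⟩ = √(96/7)·(-1/6) = -0.617213

−√(8/21) ≈ -0.617213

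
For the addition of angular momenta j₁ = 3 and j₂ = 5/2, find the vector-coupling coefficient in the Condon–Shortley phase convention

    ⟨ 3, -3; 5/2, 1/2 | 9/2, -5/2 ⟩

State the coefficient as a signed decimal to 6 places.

−√(3/11) ≈ -0.522233

triangle: 1!·5!·4!/11! = 2880/39916800
(j±m)!: 0!·6!·3!·2!·2!·7! = 87091200
prefactor² = (2J+1)·Δ·N² = 691200/11
  k=1: −1/(1!·0!·5!·2!·0!·2!) = -1/480
Σ = -1/480  ⇒  CG² = 691200/11·(-1/480)² = 3/11
CG = −√(3/11) = -0.522233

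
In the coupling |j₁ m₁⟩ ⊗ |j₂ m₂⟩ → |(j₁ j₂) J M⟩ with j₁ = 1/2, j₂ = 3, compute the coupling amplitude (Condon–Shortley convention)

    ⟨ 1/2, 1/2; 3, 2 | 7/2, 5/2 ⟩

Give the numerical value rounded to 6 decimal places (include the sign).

√[8·0!1!6!/8! · 1!0!5!1!6!1!] = √(86400/7)
  +(−1)^0/∏(0,0,0,5,1,1)! = 1/120  (running 1/120)
⟨..|..⟩ = √(86400/7)·(1/120) = +0.925820

+0.925820  (= +√(6/7))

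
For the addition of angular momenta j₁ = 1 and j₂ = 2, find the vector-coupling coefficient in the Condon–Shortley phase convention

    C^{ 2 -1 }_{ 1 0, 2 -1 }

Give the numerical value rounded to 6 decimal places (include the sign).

+√(1/6) = +0.408248

triangle: 1!×1!×3!/6! = 6/720
(j±m)!: 1!×1!×1!×3!×1!×3! = 36
prefactor² = (2J+1)×Δ×N² = 3/2
  k=0: +1/(0!×1!×1!×1!×0!×2!) = 1/2
  k=1: −1/(1!×0!×0!×0!×1!×3!) = -1/6
Σ = 1/3  ⇒  CG² = 3/2×1/3² = 1/6
CG = +√(1/6) = +0.408248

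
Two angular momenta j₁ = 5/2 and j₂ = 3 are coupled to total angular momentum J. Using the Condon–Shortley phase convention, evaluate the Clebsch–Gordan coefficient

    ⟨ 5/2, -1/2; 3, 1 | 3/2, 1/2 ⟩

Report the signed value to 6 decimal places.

j₁+j₂−J=4  J+j₁−j₂=1  J−j₁+j₂=2  j₁+j₂+J+1=8
(j₁±m₁, j₂±m₂, J±M) = (2,3,4,2,2,1)
P² = 192/35
sum k=2..3:
  [2] +1/8 = 1/8
  [3] −1/6 = -1/6
S = -1/24
C² = P²·S² = 1/105 ; C = -0.097590

-0.097590  (= −√(1/105))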